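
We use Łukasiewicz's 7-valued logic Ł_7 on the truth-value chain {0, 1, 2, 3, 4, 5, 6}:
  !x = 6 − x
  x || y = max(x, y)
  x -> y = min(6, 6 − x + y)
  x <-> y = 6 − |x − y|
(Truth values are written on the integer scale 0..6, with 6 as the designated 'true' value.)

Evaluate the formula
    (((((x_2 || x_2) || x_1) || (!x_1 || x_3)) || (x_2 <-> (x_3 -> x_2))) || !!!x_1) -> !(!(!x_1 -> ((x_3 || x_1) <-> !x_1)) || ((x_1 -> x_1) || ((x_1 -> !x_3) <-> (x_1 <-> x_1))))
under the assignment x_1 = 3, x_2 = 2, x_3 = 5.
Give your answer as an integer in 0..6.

x_2 || x_2 = 2 || 2 = 2
(x_2 || x_2) || x_1 = 2 || 3 = 3
!x_1 = !3 = 3
!x_1 || x_3 = 3 || 5 = 5
((x_2 || x_2) || x_1) || (!x_1 || x_3) = 3 || 5 = 5
x_3 -> x_2 = 5 -> 2 = 3
x_2 <-> (x_3 -> x_2) = 2 <-> 3 = 5
(((x_2 || x_2) || x_1) || (!x_1 || x_3)) || (x_2 <-> (x_3 -> x_2)) = 5 || 5 = 5
!x_1 = !3 = 3
!!x_1 = !3 = 3
!!!x_1 = !3 = 3
((((x_2 || x_2) || x_1) || (!x_1 || x_3)) || (x_2 <-> (x_3 -> x_2))) || !!!x_1 = 5 || 3 = 5
!x_1 = !3 = 3
x_3 || x_1 = 5 || 3 = 5
!x_1 = !3 = 3
(x_3 || x_1) <-> !x_1 = 5 <-> 3 = 4
!x_1 -> ((x_3 || x_1) <-> !x_1) = 3 -> 4 = 6
!(!x_1 -> ((x_3 || x_1) <-> !x_1)) = !6 = 0
x_1 -> x_1 = 3 -> 3 = 6
!x_3 = !5 = 1
x_1 -> !x_3 = 3 -> 1 = 4
x_1 <-> x_1 = 3 <-> 3 = 6
(x_1 -> !x_3) <-> (x_1 <-> x_1) = 4 <-> 6 = 4
(x_1 -> x_1) || ((x_1 -> !x_3) <-> (x_1 <-> x_1)) = 6 || 4 = 6
!(!x_1 -> ((x_3 || x_1) <-> !x_1)) || ((x_1 -> x_1) || ((x_1 -> !x_3) <-> (x_1 <-> x_1))) = 0 || 6 = 6
!(!(!x_1 -> ((x_3 || x_1) <-> !x_1)) || ((x_1 -> x_1) || ((x_1 -> !x_3) <-> (x_1 <-> x_1)))) = !6 = 0
(((((x_2 || x_2) || x_1) || (!x_1 || x_3)) || (x_2 <-> (x_3 -> x_2))) || !!!x_1) -> !(!(!x_1 -> ((x_3 || x_1) <-> !x_1)) || ((x_1 -> x_1) || ((x_1 -> !x_3) <-> (x_1 <-> x_1)))) = 5 -> 0 = 1

1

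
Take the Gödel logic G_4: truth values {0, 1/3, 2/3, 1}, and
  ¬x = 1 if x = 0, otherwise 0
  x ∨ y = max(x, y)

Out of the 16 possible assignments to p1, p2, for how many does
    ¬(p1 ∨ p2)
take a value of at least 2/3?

1

p1 = 0, p2 = 0 ↦ 1  ≥
p1 = 0, p2 = 1/3 ↦ 0  <
p1 = 0, p2 = 2/3 ↦ 0  <
p1 = 0, p2 = 1 ↦ 0  <
p1 = 1/3, p2 = 0 ↦ 0  <
p1 = 1/3, p2 = 1/3 ↦ 0  <
p1 = 1/3, p2 = 2/3 ↦ 0  <
p1 = 1/3, p2 = 1 ↦ 0  <
p1 = 2/3, p2 = 0 ↦ 0  <
p1 = 2/3, p2 = 1/3 ↦ 0  <
p1 = 2/3, p2 = 2/3 ↦ 0  <
p1 = 2/3, p2 = 1 ↦ 0  <
p1 = 1, p2 = 0 ↦ 0  <
p1 = 1, p2 = 1/3 ↦ 0  <
p1 = 1, p2 = 2/3 ↦ 0  <
p1 = 1, p2 = 1 ↦ 0  <
So 1 of the 16 assignments meets the threshold.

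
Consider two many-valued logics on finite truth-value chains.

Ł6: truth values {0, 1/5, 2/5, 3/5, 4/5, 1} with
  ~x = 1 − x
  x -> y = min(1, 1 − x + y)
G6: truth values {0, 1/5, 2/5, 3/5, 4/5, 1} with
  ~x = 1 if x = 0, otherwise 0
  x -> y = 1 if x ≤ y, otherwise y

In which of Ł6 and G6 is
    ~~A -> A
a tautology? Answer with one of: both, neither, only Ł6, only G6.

In Ł6: every assignment gives 1 — tautology.
In G6: at A = 1/5 the value is 1/5 — not a tautology.

only Ł6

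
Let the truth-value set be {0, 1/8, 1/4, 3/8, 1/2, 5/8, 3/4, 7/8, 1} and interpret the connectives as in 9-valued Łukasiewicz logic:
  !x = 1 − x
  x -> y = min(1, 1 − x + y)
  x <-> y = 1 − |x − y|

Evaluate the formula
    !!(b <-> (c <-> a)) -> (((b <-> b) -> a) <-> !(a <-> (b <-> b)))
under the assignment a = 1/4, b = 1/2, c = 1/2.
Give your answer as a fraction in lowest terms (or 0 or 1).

3/4

c <-> a = 1/2 <-> 1/4 = 3/4
b <-> (c <-> a) = 1/2 <-> 3/4 = 3/4
!(b <-> (c <-> a)) = !3/4 = 1/4
!!(b <-> (c <-> a)) = !1/4 = 3/4
b <-> b = 1/2 <-> 1/2 = 1
(b <-> b) -> a = 1 -> 1/4 = 1/4
b <-> b = 1/2 <-> 1/2 = 1
a <-> (b <-> b) = 1/4 <-> 1 = 1/4
!(a <-> (b <-> b)) = !1/4 = 3/4
((b <-> b) -> a) <-> !(a <-> (b <-> b)) = 1/4 <-> 3/4 = 1/2
!!(b <-> (c <-> a)) -> (((b <-> b) -> a) <-> !(a <-> (b <-> b))) = 3/4 -> 1/2 = 3/4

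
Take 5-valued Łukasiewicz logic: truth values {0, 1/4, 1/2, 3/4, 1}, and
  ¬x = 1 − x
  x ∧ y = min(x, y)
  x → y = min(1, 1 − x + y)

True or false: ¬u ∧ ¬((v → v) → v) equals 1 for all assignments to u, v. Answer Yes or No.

No

Counterexample: take u = 0, v = 1/4.
¬u = ¬0 = 1
v → v = 1/4 → 1/4 = 1
(v → v) → v = 1 → 1/4 = 1/4
¬((v → v) → v) = ¬1/4 = 3/4
¬u ∧ ¬((v → v) → v) = 1 ∧ 3/4 = 3/4
This gives 3/4 ≠ 1.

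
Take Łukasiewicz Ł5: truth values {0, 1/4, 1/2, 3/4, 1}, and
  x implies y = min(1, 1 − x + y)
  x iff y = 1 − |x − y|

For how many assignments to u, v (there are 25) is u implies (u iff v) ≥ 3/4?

value 1: 19 assignments (counts)
value 3/4: 2 assignments (counts)
value 1/2: 2 assignments
value 1/4: 1 assignment
value 0: 1 assignment
So 21 of the 25 assignments meet the threshold.

21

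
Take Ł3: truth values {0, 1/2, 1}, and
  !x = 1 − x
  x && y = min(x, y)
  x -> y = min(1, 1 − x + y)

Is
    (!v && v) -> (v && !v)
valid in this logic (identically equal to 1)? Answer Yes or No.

Yes

v = 0 ↦ 1
v = 1/2 ↦ 1
v = 1 ↦ 1
Every assignment gives a value ≥ 1.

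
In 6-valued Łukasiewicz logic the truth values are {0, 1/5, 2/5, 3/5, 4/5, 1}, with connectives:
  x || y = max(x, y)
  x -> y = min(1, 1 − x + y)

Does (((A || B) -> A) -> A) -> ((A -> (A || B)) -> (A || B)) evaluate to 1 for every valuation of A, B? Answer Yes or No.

Yes

At A = 1/5, B = 1, for instance:
A || B = 1/5 || 1 = 1
(A || B) -> A = 1 -> 1/5 = 1/5
((A || B) -> A) -> A = 1/5 -> 1/5 = 1
A -> (A || B) = 1/5 -> 1 = 1
(A -> (A || B)) -> (A || B) = 1 -> 1 = 1
(((A || B) -> A) -> A) -> ((A -> (A || B)) -> (A || B)) = 1 -> 1 = 1
and checking the remaining 35 assignments likewise gives ≥ 1 in every case.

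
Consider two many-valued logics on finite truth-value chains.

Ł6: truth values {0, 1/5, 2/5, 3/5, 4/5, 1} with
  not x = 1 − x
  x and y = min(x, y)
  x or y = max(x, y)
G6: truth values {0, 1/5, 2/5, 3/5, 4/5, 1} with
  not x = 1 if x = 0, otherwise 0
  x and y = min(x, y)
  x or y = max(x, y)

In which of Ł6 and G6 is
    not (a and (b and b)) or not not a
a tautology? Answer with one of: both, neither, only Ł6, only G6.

In Ł6: at a = 1/5, b = 1/5 the value is 4/5 — not a tautology.
In G6: every assignment gives 1 — tautology.

only G6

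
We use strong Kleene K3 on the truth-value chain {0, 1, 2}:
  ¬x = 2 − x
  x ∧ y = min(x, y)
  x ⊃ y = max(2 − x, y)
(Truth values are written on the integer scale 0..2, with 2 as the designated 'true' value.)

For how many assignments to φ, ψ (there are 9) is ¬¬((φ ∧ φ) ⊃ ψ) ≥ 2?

φ = 0, ψ = 0 ↦ 2  ≥
φ = 0, ψ = 1 ↦ 2  ≥
φ = 0, ψ = 2 ↦ 2  ≥
φ = 1, ψ = 0 ↦ 1  <
φ = 1, ψ = 1 ↦ 1  <
φ = 1, ψ = 2 ↦ 2  ≥
φ = 2, ψ = 0 ↦ 0  <
φ = 2, ψ = 1 ↦ 1  <
φ = 2, ψ = 2 ↦ 2  ≥
So 5 of the 9 assignments meet the threshold.

5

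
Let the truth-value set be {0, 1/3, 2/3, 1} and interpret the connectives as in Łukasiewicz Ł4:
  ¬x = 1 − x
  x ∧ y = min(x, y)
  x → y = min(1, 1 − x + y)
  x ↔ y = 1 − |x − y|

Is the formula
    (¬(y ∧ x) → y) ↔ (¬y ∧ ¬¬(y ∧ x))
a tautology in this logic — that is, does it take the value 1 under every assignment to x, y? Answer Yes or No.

No

Counterexample: take x = 0, y = 1/3.
y ∧ x = 1/3 ∧ 0 = 0
¬(y ∧ x) = ¬0 = 1
¬(y ∧ x) → y = 1 → 1/3 = 1/3
¬y = ¬1/3 = 2/3
y ∧ x = 1/3 ∧ 0 = 0
¬(y ∧ x) = ¬0 = 1
¬¬(y ∧ x) = ¬1 = 0
¬y ∧ ¬¬(y ∧ x) = 2/3 ∧ 0 = 0
(¬(y ∧ x) → y) ↔ (¬y ∧ ¬¬(y ∧ x)) = 1/3 ↔ 0 = 2/3
This gives 2/3 ≠ 1.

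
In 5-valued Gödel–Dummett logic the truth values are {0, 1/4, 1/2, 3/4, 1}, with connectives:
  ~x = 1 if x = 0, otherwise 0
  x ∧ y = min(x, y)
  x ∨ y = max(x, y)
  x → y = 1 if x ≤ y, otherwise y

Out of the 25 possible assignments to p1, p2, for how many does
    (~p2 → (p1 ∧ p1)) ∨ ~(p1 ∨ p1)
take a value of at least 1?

22

value 1: 22 assignments (counts)
value 3/4: 1 assignment
value 1/2: 1 assignment
value 1/4: 1 assignment
So 22 of the 25 assignments meet the threshold.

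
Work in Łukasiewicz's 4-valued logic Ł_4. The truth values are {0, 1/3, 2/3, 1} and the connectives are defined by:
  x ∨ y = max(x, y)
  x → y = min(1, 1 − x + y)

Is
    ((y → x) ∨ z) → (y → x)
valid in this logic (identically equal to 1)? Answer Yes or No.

No

Counterexample: take x = 0, y = 1/3, z = 1.
y → x = 1/3 → 0 = 2/3
(y → x) ∨ z = 2/3 ∨ 1 = 1
((y → x) ∨ z) → (y → x) = 1 → 2/3 = 2/3
This gives 2/3 ≠ 1.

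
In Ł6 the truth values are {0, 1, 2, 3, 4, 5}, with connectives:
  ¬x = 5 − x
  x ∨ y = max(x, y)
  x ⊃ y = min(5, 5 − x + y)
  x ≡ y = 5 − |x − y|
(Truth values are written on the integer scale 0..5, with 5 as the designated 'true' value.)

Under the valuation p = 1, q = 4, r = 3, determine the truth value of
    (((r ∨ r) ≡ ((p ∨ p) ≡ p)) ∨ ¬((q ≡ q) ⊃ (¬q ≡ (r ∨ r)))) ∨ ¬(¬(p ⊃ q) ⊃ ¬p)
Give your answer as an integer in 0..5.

3

r ∨ r = 3 ∨ 3 = 3
p ∨ p = 1 ∨ 1 = 1
(p ∨ p) ≡ p = 1 ≡ 1 = 5
(r ∨ r) ≡ ((p ∨ p) ≡ p) = 3 ≡ 5 = 3
q ≡ q = 4 ≡ 4 = 5
¬q = ¬4 = 1
r ∨ r = 3 ∨ 3 = 3
¬q ≡ (r ∨ r) = 1 ≡ 3 = 3
(q ≡ q) ⊃ (¬q ≡ (r ∨ r)) = 5 ⊃ 3 = 3
¬((q ≡ q) ⊃ (¬q ≡ (r ∨ r))) = ¬3 = 2
((r ∨ r) ≡ ((p ∨ p) ≡ p)) ∨ ¬((q ≡ q) ⊃ (¬q ≡ (r ∨ r))) = 3 ∨ 2 = 3
p ⊃ q = 1 ⊃ 4 = 5
¬(p ⊃ q) = ¬5 = 0
¬p = ¬1 = 4
¬(p ⊃ q) ⊃ ¬p = 0 ⊃ 4 = 5
¬(¬(p ⊃ q) ⊃ ¬p) = ¬5 = 0
(((r ∨ r) ≡ ((p ∨ p) ≡ p)) ∨ ¬((q ≡ q) ⊃ (¬q ≡ (r ∨ r)))) ∨ ¬(¬(p ⊃ q) ⊃ ¬p) = 3 ∨ 0 = 3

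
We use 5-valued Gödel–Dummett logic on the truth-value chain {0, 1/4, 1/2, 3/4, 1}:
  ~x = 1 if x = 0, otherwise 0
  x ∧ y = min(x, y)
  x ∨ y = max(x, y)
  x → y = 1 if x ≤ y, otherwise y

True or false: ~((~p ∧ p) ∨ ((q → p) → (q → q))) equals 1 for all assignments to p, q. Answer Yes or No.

Counterexample: take p = 0, q = 0.
~p = ~0 = 1
~p ∧ p = 1 ∧ 0 = 0
q → p = 0 → 0 = 1
q → q = 0 → 0 = 1
(q → p) → (q → q) = 1 → 1 = 1
(~p ∧ p) ∨ ((q → p) → (q → q)) = 0 ∨ 1 = 1
~((~p ∧ p) ∨ ((q → p) → (q → q))) = ~1 = 0
This gives 0 ≠ 1.

No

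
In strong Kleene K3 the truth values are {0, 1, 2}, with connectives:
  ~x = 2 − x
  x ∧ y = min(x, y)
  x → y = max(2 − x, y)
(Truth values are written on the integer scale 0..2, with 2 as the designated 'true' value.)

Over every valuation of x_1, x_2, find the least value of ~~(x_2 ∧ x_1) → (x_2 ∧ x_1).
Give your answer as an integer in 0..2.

Take x_1 = 1, x_2 = 1:
x_2 ∧ x_1 = 1 ∧ 1 = 1
~(x_2 ∧ x_1) = ~1 = 1
~~(x_2 ∧ x_1) = ~1 = 1
x_2 ∧ x_1 = 1 ∧ 1 = 1
~~(x_2 ∧ x_1) → (x_2 ∧ x_1) = 1 → 1 = 1
No assignment yields a value below 1, so this is the minimum.

1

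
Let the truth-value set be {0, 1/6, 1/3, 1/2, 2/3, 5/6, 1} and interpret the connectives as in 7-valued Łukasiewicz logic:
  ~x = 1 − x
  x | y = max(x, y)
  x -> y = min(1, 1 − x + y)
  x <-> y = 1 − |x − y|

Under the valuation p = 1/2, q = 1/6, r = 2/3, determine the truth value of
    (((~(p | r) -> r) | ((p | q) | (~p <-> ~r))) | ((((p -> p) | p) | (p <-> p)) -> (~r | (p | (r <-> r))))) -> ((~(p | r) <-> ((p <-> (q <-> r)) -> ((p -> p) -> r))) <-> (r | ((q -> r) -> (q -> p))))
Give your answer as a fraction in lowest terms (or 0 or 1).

2/3

p | r = 1/2 | 2/3 = 2/3
~(p | r) = ~2/3 = 1/3
~(p | r) -> r = 1/3 -> 2/3 = 1
p | q = 1/2 | 1/6 = 1/2
~p = ~1/2 = 1/2
~r = ~2/3 = 1/3
~p <-> ~r = 1/2 <-> 1/3 = 5/6
(p | q) | (~p <-> ~r) = 1/2 | 5/6 = 5/6
(~(p | r) -> r) | ((p | q) | (~p <-> ~r)) = 1 | 5/6 = 1
p -> p = 1/2 -> 1/2 = 1
(p -> p) | p = 1 | 1/2 = 1
p <-> p = 1/2 <-> 1/2 = 1
((p -> p) | p) | (p <-> p) = 1 | 1 = 1
~r = ~2/3 = 1/3
r <-> r = 2/3 <-> 2/3 = 1
p | (r <-> r) = 1/2 | 1 = 1
~r | (p | (r <-> r)) = 1/3 | 1 = 1
(((p -> p) | p) | (p <-> p)) -> (~r | (p | (r <-> r))) = 1 -> 1 = 1
((~(p | r) -> r) | ((p | q) | (~p <-> ~r))) | ((((p -> p) | p) | (p <-> p)) -> (~r | (p | (r <-> r)))) = 1 | 1 = 1
p | r = 1/2 | 2/3 = 2/3
~(p | r) = ~2/3 = 1/3
q <-> r = 1/6 <-> 2/3 = 1/2
p <-> (q <-> r) = 1/2 <-> 1/2 = 1
p -> p = 1/2 -> 1/2 = 1
(p -> p) -> r = 1 -> 2/3 = 2/3
(p <-> (q <-> r)) -> ((p -> p) -> r) = 1 -> 2/3 = 2/3
~(p | r) <-> ((p <-> (q <-> r)) -> ((p -> p) -> r)) = 1/3 <-> 2/3 = 2/3
q -> r = 1/6 -> 2/3 = 1
q -> p = 1/6 -> 1/2 = 1
(q -> r) -> (q -> p) = 1 -> 1 = 1
r | ((q -> r) -> (q -> p)) = 2/3 | 1 = 1
(~(p | r) <-> ((p <-> (q <-> r)) -> ((p -> p) -> r))) <-> (r | ((q -> r) -> (q -> p))) = 2/3 <-> 1 = 2/3
(((~(p | r) -> r) | ((p | q) | (~p <-> ~r))) | ((((p -> p) | p) | (p <-> p)) -> (~r | (p | (r <-> r))))) -> ((~(p | r) <-> ((p <-> (q <-> r)) -> ((p -> p) -> r))) <-> (r | ((q -> r) -> (q -> p)))) = 1 -> 2/3 = 2/3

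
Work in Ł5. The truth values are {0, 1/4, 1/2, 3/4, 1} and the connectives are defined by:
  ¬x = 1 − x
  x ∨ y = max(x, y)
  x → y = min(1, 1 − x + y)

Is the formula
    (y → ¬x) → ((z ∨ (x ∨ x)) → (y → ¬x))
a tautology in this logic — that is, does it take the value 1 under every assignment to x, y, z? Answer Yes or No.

At x = 1/4, y = 3/4, z = 0, for instance:
¬x = ¬1/4 = 3/4
y → ¬x = 3/4 → 3/4 = 1
x ∨ x = 1/4 ∨ 1/4 = 1/4
z ∨ (x ∨ x) = 0 ∨ 1/4 = 1/4
(z ∨ (x ∨ x)) → (y → ¬x) = 1/4 → 1 = 1
(y → ¬x) → ((z ∨ (x ∨ x)) → (y → ¬x)) = 1 → 1 = 1
and checking the remaining 124 assignments likewise gives ≥ 1 in every case.

Yes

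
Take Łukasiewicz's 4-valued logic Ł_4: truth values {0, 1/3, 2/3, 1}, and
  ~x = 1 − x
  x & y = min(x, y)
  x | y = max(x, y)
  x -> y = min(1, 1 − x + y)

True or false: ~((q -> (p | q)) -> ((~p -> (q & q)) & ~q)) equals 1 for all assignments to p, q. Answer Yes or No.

Counterexample: take p = 0, q = 1/3.
p | q = 0 | 1/3 = 1/3
q -> (p | q) = 1/3 -> 1/3 = 1
~p = ~0 = 1
q & q = 1/3 & 1/3 = 1/3
~p -> (q & q) = 1 -> 1/3 = 1/3
~q = ~1/3 = 2/3
(~p -> (q & q)) & ~q = 1/3 & 2/3 = 1/3
(q -> (p | q)) -> ((~p -> (q & q)) & ~q) = 1 -> 1/3 = 1/3
~((q -> (p | q)) -> ((~p -> (q & q)) & ~q)) = ~1/3 = 2/3
This gives 2/3 ≠ 1.

No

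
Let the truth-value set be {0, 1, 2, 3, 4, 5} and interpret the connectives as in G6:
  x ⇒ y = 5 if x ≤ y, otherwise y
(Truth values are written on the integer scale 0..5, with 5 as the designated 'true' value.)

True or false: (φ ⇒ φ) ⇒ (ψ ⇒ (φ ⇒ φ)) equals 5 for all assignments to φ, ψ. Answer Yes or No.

At φ = 2, ψ = 5, for instance:
φ ⇒ φ = 2 ⇒ 2 = 5
ψ ⇒ (φ ⇒ φ) = 5 ⇒ 5 = 5
(φ ⇒ φ) ⇒ (ψ ⇒ (φ ⇒ φ)) = 5 ⇒ 5 = 5
and checking the remaining 35 assignments likewise gives ≥ 5 in every case.

Yes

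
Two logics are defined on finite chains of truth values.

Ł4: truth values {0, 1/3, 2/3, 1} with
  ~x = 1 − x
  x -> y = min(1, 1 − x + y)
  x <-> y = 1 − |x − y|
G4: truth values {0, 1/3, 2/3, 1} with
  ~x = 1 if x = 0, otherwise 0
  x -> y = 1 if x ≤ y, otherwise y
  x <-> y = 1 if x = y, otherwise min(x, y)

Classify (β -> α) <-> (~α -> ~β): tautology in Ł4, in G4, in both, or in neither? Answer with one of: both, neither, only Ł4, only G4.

In Ł4: every assignment gives 1 — tautology.
In G4: at α = 1/3, β = 2/3 the value is 1/3 — not a tautology.

only Ł4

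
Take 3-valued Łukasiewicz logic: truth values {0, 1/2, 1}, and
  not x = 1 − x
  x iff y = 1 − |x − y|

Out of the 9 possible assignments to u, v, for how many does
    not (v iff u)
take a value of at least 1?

u = 0, v = 0 ↦ 0  <
u = 0, v = 1/2 ↦ 1/2  <
u = 0, v = 1 ↦ 1  ≥
u = 1/2, v = 0 ↦ 1/2  <
u = 1/2, v = 1/2 ↦ 0  <
u = 1/2, v = 1 ↦ 1/2  <
u = 1, v = 0 ↦ 1  ≥
u = 1, v = 1/2 ↦ 1/2  <
u = 1, v = 1 ↦ 0  <
So 2 of the 9 assignments meet the threshold.

2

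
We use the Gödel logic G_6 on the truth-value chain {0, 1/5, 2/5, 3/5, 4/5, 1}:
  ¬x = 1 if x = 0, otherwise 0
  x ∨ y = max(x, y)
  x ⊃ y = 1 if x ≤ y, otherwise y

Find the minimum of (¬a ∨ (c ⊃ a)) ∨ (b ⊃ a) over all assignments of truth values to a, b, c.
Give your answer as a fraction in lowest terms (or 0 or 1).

Take a = 1/5, b = 2/5, c = 2/5:
¬a = ¬1/5 = 0
c ⊃ a = 2/5 ⊃ 1/5 = 1/5
¬a ∨ (c ⊃ a) = 0 ∨ 1/5 = 1/5
b ⊃ a = 2/5 ⊃ 1/5 = 1/5
(¬a ∨ (c ⊃ a)) ∨ (b ⊃ a) = 1/5 ∨ 1/5 = 1/5
No assignment yields a value below 1/5, so this is the minimum.

1/5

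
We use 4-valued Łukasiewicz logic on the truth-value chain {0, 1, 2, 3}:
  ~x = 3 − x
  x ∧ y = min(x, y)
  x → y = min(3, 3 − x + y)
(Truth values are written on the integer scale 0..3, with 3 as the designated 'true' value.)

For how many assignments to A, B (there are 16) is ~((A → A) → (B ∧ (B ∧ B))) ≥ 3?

4

A = 0, B = 0 ↦ 3  ≥
A = 0, B = 1 ↦ 2  <
A = 0, B = 2 ↦ 1  <
A = 0, B = 3 ↦ 0  <
A = 1, B = 0 ↦ 3  ≥
A = 1, B = 1 ↦ 2  <
A = 1, B = 2 ↦ 1  <
A = 1, B = 3 ↦ 0  <
A = 2, B = 0 ↦ 3  ≥
A = 2, B = 1 ↦ 2  <
A = 2, B = 2 ↦ 1  <
A = 2, B = 3 ↦ 0  <
A = 3, B = 0 ↦ 3  ≥
A = 3, B = 1 ↦ 2  <
A = 3, B = 2 ↦ 1  <
A = 3, B = 3 ↦ 0  <
So 4 of the 16 assignments meet the threshold.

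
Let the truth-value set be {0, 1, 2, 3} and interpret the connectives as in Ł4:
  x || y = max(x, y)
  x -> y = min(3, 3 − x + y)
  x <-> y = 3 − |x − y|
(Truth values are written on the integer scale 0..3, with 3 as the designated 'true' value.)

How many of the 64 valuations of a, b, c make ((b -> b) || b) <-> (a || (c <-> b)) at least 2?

52

value 3: 28 assignments (counts)
value 2: 24 assignments (counts)
value 1: 10 assignments
value 0: 2 assignments
So 52 of the 64 assignments meet the threshold.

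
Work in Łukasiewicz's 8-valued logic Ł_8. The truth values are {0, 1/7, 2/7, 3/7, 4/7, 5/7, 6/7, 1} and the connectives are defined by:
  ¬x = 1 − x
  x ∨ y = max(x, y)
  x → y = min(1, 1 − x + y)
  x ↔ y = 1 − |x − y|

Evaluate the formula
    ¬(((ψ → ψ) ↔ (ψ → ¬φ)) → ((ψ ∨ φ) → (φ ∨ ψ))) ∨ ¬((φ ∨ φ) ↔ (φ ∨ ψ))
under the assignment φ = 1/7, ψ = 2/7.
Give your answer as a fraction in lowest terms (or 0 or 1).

1/7

ψ → ψ = 2/7 → 2/7 = 1
¬φ = ¬1/7 = 6/7
ψ → ¬φ = 2/7 → 6/7 = 1
(ψ → ψ) ↔ (ψ → ¬φ) = 1 ↔ 1 = 1
ψ ∨ φ = 2/7 ∨ 1/7 = 2/7
φ ∨ ψ = 1/7 ∨ 2/7 = 2/7
(ψ ∨ φ) → (φ ∨ ψ) = 2/7 → 2/7 = 1
((ψ → ψ) ↔ (ψ → ¬φ)) → ((ψ ∨ φ) → (φ ∨ ψ)) = 1 → 1 = 1
¬(((ψ → ψ) ↔ (ψ → ¬φ)) → ((ψ ∨ φ) → (φ ∨ ψ))) = ¬1 = 0
φ ∨ φ = 1/7 ∨ 1/7 = 1/7
φ ∨ ψ = 1/7 ∨ 2/7 = 2/7
(φ ∨ φ) ↔ (φ ∨ ψ) = 1/7 ↔ 2/7 = 6/7
¬((φ ∨ φ) ↔ (φ ∨ ψ)) = ¬6/7 = 1/7
¬(((ψ → ψ) ↔ (ψ → ¬φ)) → ((ψ ∨ φ) → (φ ∨ ψ))) ∨ ¬((φ ∨ φ) ↔ (φ ∨ ψ)) = 0 ∨ 1/7 = 1/7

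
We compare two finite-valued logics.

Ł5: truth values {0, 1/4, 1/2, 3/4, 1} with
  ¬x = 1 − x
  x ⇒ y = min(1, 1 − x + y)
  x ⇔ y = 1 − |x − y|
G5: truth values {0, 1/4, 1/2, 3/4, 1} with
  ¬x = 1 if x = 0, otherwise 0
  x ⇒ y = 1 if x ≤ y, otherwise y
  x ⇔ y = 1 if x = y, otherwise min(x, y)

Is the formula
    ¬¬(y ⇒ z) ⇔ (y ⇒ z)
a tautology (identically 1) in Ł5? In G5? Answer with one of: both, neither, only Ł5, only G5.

only Ł5

In Ł5: every assignment gives 1 — tautology.
In G5: at y = 1/2, z = 1/4 the value is 1/4 — not a tautology.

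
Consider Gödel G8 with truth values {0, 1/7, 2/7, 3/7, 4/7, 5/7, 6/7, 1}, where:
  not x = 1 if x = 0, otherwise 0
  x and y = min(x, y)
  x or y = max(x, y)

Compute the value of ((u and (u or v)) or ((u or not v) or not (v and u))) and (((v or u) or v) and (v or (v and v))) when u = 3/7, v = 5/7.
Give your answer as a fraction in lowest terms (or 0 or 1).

u or v = 3/7 or 5/7 = 5/7
u and (u or v) = 3/7 and 5/7 = 3/7
not v = not 5/7 = 0
u or not v = 3/7 or 0 = 3/7
v and u = 5/7 and 3/7 = 3/7
not (v and u) = not 3/7 = 0
(u or not v) or not (v and u) = 3/7 or 0 = 3/7
(u and (u or v)) or ((u or not v) or not (v and u)) = 3/7 or 3/7 = 3/7
v or u = 5/7 or 3/7 = 5/7
(v or u) or v = 5/7 or 5/7 = 5/7
v and v = 5/7 and 5/7 = 5/7
v or (v and v) = 5/7 or 5/7 = 5/7
((v or u) or v) and (v or (v and v)) = 5/7 and 5/7 = 5/7
((u and (u or v)) or ((u or not v) or not (v and u))) and (((v or u) or v) and (v or (v and v))) = 3/7 and 5/7 = 3/7

3/7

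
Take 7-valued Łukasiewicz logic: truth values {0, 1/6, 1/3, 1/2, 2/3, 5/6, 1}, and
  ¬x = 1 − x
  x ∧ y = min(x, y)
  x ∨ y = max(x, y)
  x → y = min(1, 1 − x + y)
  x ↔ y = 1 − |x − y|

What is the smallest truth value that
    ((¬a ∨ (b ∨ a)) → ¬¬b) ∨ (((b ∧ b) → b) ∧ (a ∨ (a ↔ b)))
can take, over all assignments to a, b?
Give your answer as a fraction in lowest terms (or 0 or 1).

1/2

Take a = 0, b = 1/2:
¬a = ¬0 = 1
b ∨ a = 1/2 ∨ 0 = 1/2
¬a ∨ (b ∨ a) = 1 ∨ 1/2 = 1
¬b = ¬1/2 = 1/2
¬¬b = ¬1/2 = 1/2
(¬a ∨ (b ∨ a)) → ¬¬b = 1 → 1/2 = 1/2
b ∧ b = 1/2 ∧ 1/2 = 1/2
(b ∧ b) → b = 1/2 → 1/2 = 1
a ↔ b = 0 ↔ 1/2 = 1/2
a ∨ (a ↔ b) = 0 ∨ 1/2 = 1/2
((b ∧ b) → b) ∧ (a ∨ (a ↔ b)) = 1 ∧ 1/2 = 1/2
((¬a ∨ (b ∨ a)) → ¬¬b) ∨ (((b ∧ b) → b) ∧ (a ∨ (a ↔ b))) = 1/2 ∨ 1/2 = 1/2
No assignment yields a value below 1/2, so this is the minimum.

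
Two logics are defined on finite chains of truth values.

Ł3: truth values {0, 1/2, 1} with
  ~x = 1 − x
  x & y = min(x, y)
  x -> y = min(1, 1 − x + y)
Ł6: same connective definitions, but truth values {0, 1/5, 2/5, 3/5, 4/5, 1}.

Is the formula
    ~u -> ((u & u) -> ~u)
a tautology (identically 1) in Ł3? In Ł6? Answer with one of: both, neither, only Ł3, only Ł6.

In Ł3: every assignment gives 1 — tautology.
In Ł6: every assignment gives 1 — tautology.

both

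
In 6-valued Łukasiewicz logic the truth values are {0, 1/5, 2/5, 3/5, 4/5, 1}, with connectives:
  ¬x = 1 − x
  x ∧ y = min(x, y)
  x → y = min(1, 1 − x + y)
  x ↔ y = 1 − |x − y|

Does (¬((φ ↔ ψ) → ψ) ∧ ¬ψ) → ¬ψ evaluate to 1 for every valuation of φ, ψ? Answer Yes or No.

Yes

At φ = 2/5, ψ = 1/5, for instance:
φ ↔ ψ = 2/5 ↔ 1/5 = 4/5
(φ ↔ ψ) → ψ = 4/5 → 1/5 = 2/5
¬((φ ↔ ψ) → ψ) = ¬2/5 = 3/5
¬ψ = ¬1/5 = 4/5
¬((φ ↔ ψ) → ψ) ∧ ¬ψ = 3/5 ∧ 4/5 = 3/5
(¬((φ ↔ ψ) → ψ) ∧ ¬ψ) → ¬ψ = 3/5 → 4/5 = 1
and checking the remaining 35 assignments likewise gives ≥ 1 in every case.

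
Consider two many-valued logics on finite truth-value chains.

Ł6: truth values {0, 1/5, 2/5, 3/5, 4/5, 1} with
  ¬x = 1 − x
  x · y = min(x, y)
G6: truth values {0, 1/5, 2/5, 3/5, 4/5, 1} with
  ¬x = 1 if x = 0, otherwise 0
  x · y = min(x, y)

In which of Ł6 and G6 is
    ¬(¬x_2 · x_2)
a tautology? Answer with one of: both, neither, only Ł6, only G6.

only G6

In Ł6: at x_2 = 1/5 the value is 4/5 — not a tautology.
In G6: every assignment gives 1 — tautology.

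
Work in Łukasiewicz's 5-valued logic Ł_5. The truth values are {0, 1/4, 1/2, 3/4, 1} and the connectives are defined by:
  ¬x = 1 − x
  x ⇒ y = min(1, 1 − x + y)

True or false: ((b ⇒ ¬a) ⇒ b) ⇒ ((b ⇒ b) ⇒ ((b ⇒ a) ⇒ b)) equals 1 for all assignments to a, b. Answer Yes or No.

No

Counterexample: take a = 3/4, b = 1/2.
¬a = ¬3/4 = 1/4
b ⇒ ¬a = 1/2 ⇒ 1/4 = 3/4
(b ⇒ ¬a) ⇒ b = 3/4 ⇒ 1/2 = 3/4
b ⇒ b = 1/2 ⇒ 1/2 = 1
b ⇒ a = 1/2 ⇒ 3/4 = 1
(b ⇒ a) ⇒ b = 1 ⇒ 1/2 = 1/2
(b ⇒ b) ⇒ ((b ⇒ a) ⇒ b) = 1 ⇒ 1/2 = 1/2
((b ⇒ ¬a) ⇒ b) ⇒ ((b ⇒ b) ⇒ ((b ⇒ a) ⇒ b)) = 3/4 ⇒ 1/2 = 3/4
This gives 3/4 ≠ 1.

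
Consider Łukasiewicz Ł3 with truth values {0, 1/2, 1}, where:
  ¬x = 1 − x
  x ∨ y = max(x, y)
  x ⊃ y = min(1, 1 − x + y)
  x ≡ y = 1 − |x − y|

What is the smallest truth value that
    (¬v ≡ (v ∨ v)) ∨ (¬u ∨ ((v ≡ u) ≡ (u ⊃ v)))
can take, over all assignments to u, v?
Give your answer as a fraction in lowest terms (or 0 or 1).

1/2

Take u = 1/2, v = 1:
¬v = ¬1 = 0
v ∨ v = 1 ∨ 1 = 1
¬v ≡ (v ∨ v) = 0 ≡ 1 = 0
¬u = ¬1/2 = 1/2
v ≡ u = 1 ≡ 1/2 = 1/2
u ⊃ v = 1/2 ⊃ 1 = 1
(v ≡ u) ≡ (u ⊃ v) = 1/2 ≡ 1 = 1/2
¬u ∨ ((v ≡ u) ≡ (u ⊃ v)) = 1/2 ∨ 1/2 = 1/2
(¬v ≡ (v ∨ v)) ∨ (¬u ∨ ((v ≡ u) ≡ (u ⊃ v))) = 0 ∨ 1/2 = 1/2
No assignment yields a value below 1/2, so this is the minimum.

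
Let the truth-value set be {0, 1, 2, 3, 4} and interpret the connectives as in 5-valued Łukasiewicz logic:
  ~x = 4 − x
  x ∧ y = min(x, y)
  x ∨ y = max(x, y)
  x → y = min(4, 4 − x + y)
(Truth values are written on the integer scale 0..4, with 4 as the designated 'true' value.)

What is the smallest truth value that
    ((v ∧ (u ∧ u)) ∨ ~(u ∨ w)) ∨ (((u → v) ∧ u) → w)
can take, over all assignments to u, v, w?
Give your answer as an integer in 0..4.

Take u = 2, v = 0, w = 0:
u ∧ u = 2 ∧ 2 = 2
v ∧ (u ∧ u) = 0 ∧ 2 = 0
u ∨ w = 2 ∨ 0 = 2
~(u ∨ w) = ~2 = 2
(v ∧ (u ∧ u)) ∨ ~(u ∨ w) = 0 ∨ 2 = 2
u → v = 2 → 0 = 2
(u → v) ∧ u = 2 ∧ 2 = 2
((u → v) ∧ u) → w = 2 → 0 = 2
((v ∧ (u ∧ u)) ∨ ~(u ∨ w)) ∨ (((u → v) ∧ u) → w) = 2 ∨ 2 = 2
No assignment yields a value below 2, so this is the minimum.

2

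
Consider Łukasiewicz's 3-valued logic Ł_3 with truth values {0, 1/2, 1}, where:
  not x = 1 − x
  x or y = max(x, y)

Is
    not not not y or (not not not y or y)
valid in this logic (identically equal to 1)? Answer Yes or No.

Counterexample: take y = 1/2.
not y = not 1/2 = 1/2
not not y = not 1/2 = 1/2
not not not y = not 1/2 = 1/2
not not not y or y = 1/2 or 1/2 = 1/2
not not not y or (not not not y or y) = 1/2 or 1/2 = 1/2
This gives 1/2 ≠ 1.

No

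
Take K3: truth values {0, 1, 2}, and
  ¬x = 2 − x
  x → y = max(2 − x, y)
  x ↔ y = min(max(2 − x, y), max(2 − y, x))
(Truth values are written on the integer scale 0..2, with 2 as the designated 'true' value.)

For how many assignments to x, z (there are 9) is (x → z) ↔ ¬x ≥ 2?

x = 0, z = 0 ↦ 2  ≥
x = 0, z = 1 ↦ 2  ≥
x = 0, z = 2 ↦ 2  ≥
x = 1, z = 0 ↦ 1  <
x = 1, z = 1 ↦ 1  <
x = 1, z = 2 ↦ 1  <
x = 2, z = 0 ↦ 2  ≥
x = 2, z = 1 ↦ 1  <
x = 2, z = 2 ↦ 0  <
So 4 of the 9 assignments meet the threshold.

4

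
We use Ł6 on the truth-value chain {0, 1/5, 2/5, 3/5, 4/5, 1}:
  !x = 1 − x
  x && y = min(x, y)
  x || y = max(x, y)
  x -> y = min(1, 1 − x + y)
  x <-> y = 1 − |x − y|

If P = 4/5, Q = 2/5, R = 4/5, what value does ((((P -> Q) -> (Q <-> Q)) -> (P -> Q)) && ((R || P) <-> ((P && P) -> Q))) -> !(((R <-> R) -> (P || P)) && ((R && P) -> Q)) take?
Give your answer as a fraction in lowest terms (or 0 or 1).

P -> Q = 4/5 -> 2/5 = 3/5
Q <-> Q = 2/5 <-> 2/5 = 1
(P -> Q) -> (Q <-> Q) = 3/5 -> 1 = 1
P -> Q = 4/5 -> 2/5 = 3/5
((P -> Q) -> (Q <-> Q)) -> (P -> Q) = 1 -> 3/5 = 3/5
R || P = 4/5 || 4/5 = 4/5
P && P = 4/5 && 4/5 = 4/5
(P && P) -> Q = 4/5 -> 2/5 = 3/5
(R || P) <-> ((P && P) -> Q) = 4/5 <-> 3/5 = 4/5
(((P -> Q) -> (Q <-> Q)) -> (P -> Q)) && ((R || P) <-> ((P && P) -> Q)) = 3/5 && 4/5 = 3/5
R <-> R = 4/5 <-> 4/5 = 1
P || P = 4/5 || 4/5 = 4/5
(R <-> R) -> (P || P) = 1 -> 4/5 = 4/5
R && P = 4/5 && 4/5 = 4/5
(R && P) -> Q = 4/5 -> 2/5 = 3/5
((R <-> R) -> (P || P)) && ((R && P) -> Q) = 4/5 && 3/5 = 3/5
!(((R <-> R) -> (P || P)) && ((R && P) -> Q)) = !3/5 = 2/5
((((P -> Q) -> (Q <-> Q)) -> (P -> Q)) && ((R || P) <-> ((P && P) -> Q))) -> !(((R <-> R) -> (P || P)) && ((R && P) -> Q)) = 3/5 -> 2/5 = 4/5

4/5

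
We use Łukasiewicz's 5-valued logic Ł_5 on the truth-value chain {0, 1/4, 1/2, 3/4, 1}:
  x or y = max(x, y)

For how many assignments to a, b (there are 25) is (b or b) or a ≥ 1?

9

value 1: 9 assignments (counts)
value 3/4: 7 assignments
value 1/2: 5 assignments
value 1/4: 3 assignments
value 0: 1 assignment
So 9 of the 25 assignments meet the threshold.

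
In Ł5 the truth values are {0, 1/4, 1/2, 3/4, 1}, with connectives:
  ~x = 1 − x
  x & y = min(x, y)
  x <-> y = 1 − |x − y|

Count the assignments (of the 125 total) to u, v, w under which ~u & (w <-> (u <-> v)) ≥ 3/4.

27

value 1: 5 assignments (counts)
value 3/4: 22 assignments (counts)
value 1/2: 33 assignments
value 1/4: 35 assignments
value 0: 30 assignments
So 27 of the 125 assignments meet the threshold.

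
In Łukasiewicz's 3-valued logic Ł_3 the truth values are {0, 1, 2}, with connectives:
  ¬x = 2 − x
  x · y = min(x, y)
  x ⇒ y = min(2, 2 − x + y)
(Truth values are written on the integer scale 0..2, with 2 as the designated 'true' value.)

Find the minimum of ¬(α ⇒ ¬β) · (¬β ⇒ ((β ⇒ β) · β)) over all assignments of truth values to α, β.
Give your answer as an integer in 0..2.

0

Take α = 0, β = 0:
¬β = ¬0 = 2
α ⇒ ¬β = 0 ⇒ 2 = 2
¬(α ⇒ ¬β) = ¬2 = 0
¬β = ¬0 = 2
β ⇒ β = 0 ⇒ 0 = 2
(β ⇒ β) · β = 2 · 0 = 0
¬β ⇒ ((β ⇒ β) · β) = 2 ⇒ 0 = 0
¬(α ⇒ ¬β) · (¬β ⇒ ((β ⇒ β) · β)) = 0 · 0 = 0
No assignment yields a value below 0, so this is the minimum.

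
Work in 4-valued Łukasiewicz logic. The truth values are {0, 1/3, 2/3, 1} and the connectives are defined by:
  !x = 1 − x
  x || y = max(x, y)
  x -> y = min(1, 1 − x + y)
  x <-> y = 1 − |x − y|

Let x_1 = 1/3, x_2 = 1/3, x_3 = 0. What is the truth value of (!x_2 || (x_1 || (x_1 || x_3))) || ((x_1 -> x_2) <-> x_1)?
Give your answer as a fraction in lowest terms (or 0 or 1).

!x_2 = !1/3 = 2/3
x_1 || x_3 = 1/3 || 0 = 1/3
x_1 || (x_1 || x_3) = 1/3 || 1/3 = 1/3
!x_2 || (x_1 || (x_1 || x_3)) = 2/3 || 1/3 = 2/3
x_1 -> x_2 = 1/3 -> 1/3 = 1
(x_1 -> x_2) <-> x_1 = 1 <-> 1/3 = 1/3
(!x_2 || (x_1 || (x_1 || x_3))) || ((x_1 -> x_2) <-> x_1) = 2/3 || 1/3 = 2/3

2/3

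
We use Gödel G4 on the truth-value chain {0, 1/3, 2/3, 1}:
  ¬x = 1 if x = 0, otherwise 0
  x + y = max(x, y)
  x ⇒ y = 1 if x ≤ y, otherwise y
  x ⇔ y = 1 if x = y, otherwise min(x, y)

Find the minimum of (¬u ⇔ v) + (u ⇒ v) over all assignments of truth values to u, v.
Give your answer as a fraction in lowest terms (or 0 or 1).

1/3

Take u = 2/3, v = 1/3:
¬u = ¬2/3 = 0
¬u ⇔ v = 0 ⇔ 1/3 = 0
u ⇒ v = 2/3 ⇒ 1/3 = 1/3
(¬u ⇔ v) + (u ⇒ v) = 0 + 1/3 = 1/3
No assignment yields a value below 1/3, so this is the minimum.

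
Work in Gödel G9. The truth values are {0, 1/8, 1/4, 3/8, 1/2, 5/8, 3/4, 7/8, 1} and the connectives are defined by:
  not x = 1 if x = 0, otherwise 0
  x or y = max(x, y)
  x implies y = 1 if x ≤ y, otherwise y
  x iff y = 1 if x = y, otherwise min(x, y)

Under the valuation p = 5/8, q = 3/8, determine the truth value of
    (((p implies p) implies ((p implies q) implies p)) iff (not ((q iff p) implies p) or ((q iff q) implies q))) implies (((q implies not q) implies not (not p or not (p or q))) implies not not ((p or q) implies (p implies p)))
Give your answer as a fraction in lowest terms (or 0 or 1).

1

p implies p = 5/8 implies 5/8 = 1
p implies q = 5/8 implies 3/8 = 3/8
(p implies q) implies p = 3/8 implies 5/8 = 1
(p implies p) implies ((p implies q) implies p) = 1 implies 1 = 1
q iff p = 3/8 iff 5/8 = 3/8
(q iff p) implies p = 3/8 implies 5/8 = 1
not ((q iff p) implies p) = not 1 = 0
q iff q = 3/8 iff 3/8 = 1
(q iff q) implies q = 1 implies 3/8 = 3/8
not ((q iff p) implies p) or ((q iff q) implies q) = 0 or 3/8 = 3/8
((p implies p) implies ((p implies q) implies p)) iff (not ((q iff p) implies p) or ((q iff q) implies q)) = 1 iff 3/8 = 3/8
not q = not 3/8 = 0
q implies not q = 3/8 implies 0 = 0
not p = not 5/8 = 0
p or q = 5/8 or 3/8 = 5/8
not (p or q) = not 5/8 = 0
not p or not (p or q) = 0 or 0 = 0
not (not p or not (p or q)) = not 0 = 1
(q implies not q) implies not (not p or not (p or q)) = 0 implies 1 = 1
p or q = 5/8 or 3/8 = 5/8
p implies p = 5/8 implies 5/8 = 1
(p or q) implies (p implies p) = 5/8 implies 1 = 1
not ((p or q) implies (p implies p)) = not 1 = 0
not not ((p or q) implies (p implies p)) = not 0 = 1
((q implies not q) implies not (not p or not (p or q))) implies not not ((p or q) implies (p implies p)) = 1 implies 1 = 1
(((p implies p) implies ((p implies q) implies p)) iff (not ((q iff p) implies p) or ((q iff q) implies q))) implies (((q implies not q) implies not (not p or not (p or q))) implies not not ((p or q) implies (p implies p))) = 3/8 implies 1 = 1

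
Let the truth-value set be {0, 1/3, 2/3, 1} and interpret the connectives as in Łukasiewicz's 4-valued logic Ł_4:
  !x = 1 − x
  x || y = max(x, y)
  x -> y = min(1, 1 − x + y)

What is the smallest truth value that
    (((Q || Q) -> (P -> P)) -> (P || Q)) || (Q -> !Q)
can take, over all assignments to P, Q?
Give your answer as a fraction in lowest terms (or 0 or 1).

Take P = 0, Q = 2/3:
Q || Q = 2/3 || 2/3 = 2/3
P -> P = 0 -> 0 = 1
(Q || Q) -> (P -> P) = 2/3 -> 1 = 1
P || Q = 0 || 2/3 = 2/3
((Q || Q) -> (P -> P)) -> (P || Q) = 1 -> 2/3 = 2/3
!Q = !2/3 = 1/3
Q -> !Q = 2/3 -> 1/3 = 2/3
(((Q || Q) -> (P -> P)) -> (P || Q)) || (Q -> !Q) = 2/3 || 2/3 = 2/3
No assignment yields a value below 2/3, so this is the minimum.

2/3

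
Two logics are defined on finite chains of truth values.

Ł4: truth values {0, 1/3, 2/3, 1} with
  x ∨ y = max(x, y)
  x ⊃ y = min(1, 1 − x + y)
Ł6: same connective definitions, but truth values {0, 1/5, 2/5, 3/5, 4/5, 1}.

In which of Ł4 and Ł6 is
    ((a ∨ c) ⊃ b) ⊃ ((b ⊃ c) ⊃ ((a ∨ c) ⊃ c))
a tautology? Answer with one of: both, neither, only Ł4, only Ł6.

In Ł4: every assignment gives 1 — tautology.
In Ł6: every assignment gives 1 — tautology.

both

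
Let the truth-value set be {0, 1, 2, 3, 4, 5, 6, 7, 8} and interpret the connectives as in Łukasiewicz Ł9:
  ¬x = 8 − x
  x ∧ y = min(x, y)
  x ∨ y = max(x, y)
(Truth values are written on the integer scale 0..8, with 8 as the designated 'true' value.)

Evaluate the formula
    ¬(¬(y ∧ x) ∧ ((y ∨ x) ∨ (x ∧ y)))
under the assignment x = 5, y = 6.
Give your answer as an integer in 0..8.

5

y ∧ x = 6 ∧ 5 = 5
¬(y ∧ x) = ¬5 = 3
y ∨ x = 6 ∨ 5 = 6
x ∧ y = 5 ∧ 6 = 5
(y ∨ x) ∨ (x ∧ y) = 6 ∨ 5 = 6
¬(y ∧ x) ∧ ((y ∨ x) ∨ (x ∧ y)) = 3 ∧ 6 = 3
¬(¬(y ∧ x) ∧ ((y ∨ x) ∨ (x ∧ y))) = ¬3 = 5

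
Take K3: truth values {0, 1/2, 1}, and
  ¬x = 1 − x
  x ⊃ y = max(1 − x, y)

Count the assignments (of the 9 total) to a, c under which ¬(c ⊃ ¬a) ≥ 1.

a = 0, c = 0 ↦ 0  <
a = 0, c = 1/2 ↦ 0  <
a = 0, c = 1 ↦ 0  <
a = 1/2, c = 0 ↦ 0  <
a = 1/2, c = 1/2 ↦ 1/2  <
a = 1/2, c = 1 ↦ 1/2  <
a = 1, c = 0 ↦ 0  <
a = 1, c = 1/2 ↦ 1/2  <
a = 1, c = 1 ↦ 1  ≥
So 1 of the 9 assignments meets the threshold.

1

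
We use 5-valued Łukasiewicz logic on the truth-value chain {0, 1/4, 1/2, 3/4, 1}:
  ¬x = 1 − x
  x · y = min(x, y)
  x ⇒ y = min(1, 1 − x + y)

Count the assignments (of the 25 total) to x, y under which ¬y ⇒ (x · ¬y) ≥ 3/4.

19

value 1: 15 assignments (counts)
value 3/4: 4 assignments (counts)
value 1/2: 3 assignments
value 1/4: 2 assignments
value 0: 1 assignment
So 19 of the 25 assignments meet the threshold.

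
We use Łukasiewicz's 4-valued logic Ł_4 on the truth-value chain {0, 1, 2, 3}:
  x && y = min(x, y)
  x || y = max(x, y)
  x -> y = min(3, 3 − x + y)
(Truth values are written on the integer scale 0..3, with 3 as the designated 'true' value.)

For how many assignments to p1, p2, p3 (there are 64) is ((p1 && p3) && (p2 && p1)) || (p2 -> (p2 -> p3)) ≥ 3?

value 3: 48 assignments (counts)
value 2: 8 assignments
value 1: 4 assignments
value 0: 4 assignments
So 48 of the 64 assignments meet the threshold.

48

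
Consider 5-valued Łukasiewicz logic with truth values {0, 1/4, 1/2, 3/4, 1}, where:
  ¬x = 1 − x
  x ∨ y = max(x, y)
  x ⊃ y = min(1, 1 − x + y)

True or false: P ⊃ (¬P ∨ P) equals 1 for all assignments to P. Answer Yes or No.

Yes

P = 0 ↦ 1
P = 1/4 ↦ 1
P = 1/2 ↦ 1
P = 3/4 ↦ 1
P = 1 ↦ 1
Every assignment gives a value ≥ 1.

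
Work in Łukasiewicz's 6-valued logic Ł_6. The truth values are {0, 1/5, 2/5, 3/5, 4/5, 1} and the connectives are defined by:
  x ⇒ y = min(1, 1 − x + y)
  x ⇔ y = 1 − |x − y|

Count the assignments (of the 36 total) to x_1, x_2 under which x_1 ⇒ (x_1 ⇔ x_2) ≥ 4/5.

value 1: 27 assignments (counts)
value 4/5: 3 assignments (counts)
value 3/5: 2 assignments
value 2/5: 2 assignments
value 1/5: 1 assignment
value 0: 1 assignment
So 30 of the 36 assignments meet the threshold.

30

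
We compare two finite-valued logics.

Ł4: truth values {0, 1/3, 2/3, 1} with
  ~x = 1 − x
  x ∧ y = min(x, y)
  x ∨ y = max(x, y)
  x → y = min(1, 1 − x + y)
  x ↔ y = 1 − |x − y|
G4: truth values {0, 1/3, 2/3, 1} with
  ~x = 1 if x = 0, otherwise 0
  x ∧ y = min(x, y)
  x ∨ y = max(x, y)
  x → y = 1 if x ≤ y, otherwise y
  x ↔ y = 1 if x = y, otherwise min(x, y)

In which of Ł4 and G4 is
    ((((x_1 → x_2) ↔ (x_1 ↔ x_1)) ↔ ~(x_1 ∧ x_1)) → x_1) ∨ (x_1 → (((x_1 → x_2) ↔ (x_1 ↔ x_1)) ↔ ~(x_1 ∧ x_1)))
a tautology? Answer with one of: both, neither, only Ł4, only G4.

both

In Ł4: every assignment gives 1 — tautology.
In G4: every assignment gives 1 — tautology.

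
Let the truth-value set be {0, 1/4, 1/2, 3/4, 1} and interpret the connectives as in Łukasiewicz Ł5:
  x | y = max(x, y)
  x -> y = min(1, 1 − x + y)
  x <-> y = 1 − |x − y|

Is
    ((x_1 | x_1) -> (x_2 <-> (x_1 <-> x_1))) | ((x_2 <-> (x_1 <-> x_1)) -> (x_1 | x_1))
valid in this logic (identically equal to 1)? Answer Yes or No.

Yes

At x_1 = 3/4, x_2 = 3/4, for instance:
x_1 | x_1 = 3/4 | 3/4 = 3/4
x_1 <-> x_1 = 3/4 <-> 3/4 = 1
x_2 <-> (x_1 <-> x_1) = 3/4 <-> 1 = 3/4
(x_1 | x_1) -> (x_2 <-> (x_1 <-> x_1)) = 3/4 -> 3/4 = 1
(x_2 <-> (x_1 <-> x_1)) -> (x_1 | x_1) = 3/4 -> 3/4 = 1
((x_1 | x_1) -> (x_2 <-> (x_1 <-> x_1))) | ((x_2 <-> (x_1 <-> x_1)) -> (x_1 | x_1)) = 1 | 1 = 1
and checking the remaining 24 assignments likewise gives ≥ 1 in every case.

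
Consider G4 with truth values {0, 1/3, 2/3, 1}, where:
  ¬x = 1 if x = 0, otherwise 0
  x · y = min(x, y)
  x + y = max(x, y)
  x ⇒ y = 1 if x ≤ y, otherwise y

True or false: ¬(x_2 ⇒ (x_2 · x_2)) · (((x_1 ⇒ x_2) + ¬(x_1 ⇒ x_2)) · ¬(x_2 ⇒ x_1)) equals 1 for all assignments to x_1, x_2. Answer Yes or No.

Counterexample: take x_1 = 0, x_2 = 0.
x_2 · x_2 = 0 · 0 = 0
x_2 ⇒ (x_2 · x_2) = 0 ⇒ 0 = 1
¬(x_2 ⇒ (x_2 · x_2)) = ¬1 = 0
x_1 ⇒ x_2 = 0 ⇒ 0 = 1
x_1 ⇒ x_2 = 0 ⇒ 0 = 1
¬(x_1 ⇒ x_2) = ¬1 = 0
(x_1 ⇒ x_2) + ¬(x_1 ⇒ x_2) = 1 + 0 = 1
x_2 ⇒ x_1 = 0 ⇒ 0 = 1
¬(x_2 ⇒ x_1) = ¬1 = 0
((x_1 ⇒ x_2) + ¬(x_1 ⇒ x_2)) · ¬(x_2 ⇒ x_1) = 1 · 0 = 0
¬(x_2 ⇒ (x_2 · x_2)) · (((x_1 ⇒ x_2) + ¬(x_1 ⇒ x_2)) · ¬(x_2 ⇒ x_1)) = 0 · 0 = 0
This gives 0 ≠ 1.

No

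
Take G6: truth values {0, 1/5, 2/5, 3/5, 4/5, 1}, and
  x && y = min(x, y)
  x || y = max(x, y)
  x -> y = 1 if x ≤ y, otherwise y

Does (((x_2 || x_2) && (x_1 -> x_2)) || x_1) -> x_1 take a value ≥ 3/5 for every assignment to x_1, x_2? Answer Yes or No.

No

Counterexample: take x_1 = 0, x_2 = 1/5.
x_2 || x_2 = 1/5 || 1/5 = 1/5
x_1 -> x_2 = 0 -> 1/5 = 1
(x_2 || x_2) && (x_1 -> x_2) = 1/5 && 1 = 1/5
((x_2 || x_2) && (x_1 -> x_2)) || x_1 = 1/5 || 0 = 1/5
(((x_2 || x_2) && (x_1 -> x_2)) || x_1) -> x_1 = 1/5 -> 0 = 0
This gives 0, which is below 3/5.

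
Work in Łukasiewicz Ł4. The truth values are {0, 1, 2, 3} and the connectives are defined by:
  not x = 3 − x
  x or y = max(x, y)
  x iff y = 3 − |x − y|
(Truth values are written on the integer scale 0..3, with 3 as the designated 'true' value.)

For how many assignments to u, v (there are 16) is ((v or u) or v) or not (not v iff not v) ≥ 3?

u = 0, v = 0 ↦ 0  <
u = 0, v = 1 ↦ 1  <
u = 0, v = 2 ↦ 2  <
u = 0, v = 3 ↦ 3  ≥
u = 1, v = 0 ↦ 1  <
u = 1, v = 1 ↦ 1  <
u = 1, v = 2 ↦ 2  <
u = 1, v = 3 ↦ 3  ≥
u = 2, v = 0 ↦ 2  <
u = 2, v = 1 ↦ 2  <
u = 2, v = 2 ↦ 2  <
u = 2, v = 3 ↦ 3  ≥
u = 3, v = 0 ↦ 3  ≥
u = 3, v = 1 ↦ 3  ≥
u = 3, v = 2 ↦ 3  ≥
u = 3, v = 3 ↦ 3  ≥
So 7 of the 16 assignments meet the threshold.

7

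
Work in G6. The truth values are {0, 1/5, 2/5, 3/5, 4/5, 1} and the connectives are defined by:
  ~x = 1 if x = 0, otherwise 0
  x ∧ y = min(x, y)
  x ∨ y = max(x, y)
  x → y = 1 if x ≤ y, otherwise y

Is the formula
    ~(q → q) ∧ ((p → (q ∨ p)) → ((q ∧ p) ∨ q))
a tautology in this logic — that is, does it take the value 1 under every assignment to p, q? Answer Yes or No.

Counterexample: take p = 0, q = 0.
q → q = 0 → 0 = 1
~(q → q) = ~1 = 0
q ∨ p = 0 ∨ 0 = 0
p → (q ∨ p) = 0 → 0 = 1
q ∧ p = 0 ∧ 0 = 0
(q ∧ p) ∨ q = 0 ∨ 0 = 0
(p → (q ∨ p)) → ((q ∧ p) ∨ q) = 1 → 0 = 0
~(q → q) ∧ ((p → (q ∨ p)) → ((q ∧ p) ∨ q)) = 0 ∧ 0 = 0
This gives 0 ≠ 1.

No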